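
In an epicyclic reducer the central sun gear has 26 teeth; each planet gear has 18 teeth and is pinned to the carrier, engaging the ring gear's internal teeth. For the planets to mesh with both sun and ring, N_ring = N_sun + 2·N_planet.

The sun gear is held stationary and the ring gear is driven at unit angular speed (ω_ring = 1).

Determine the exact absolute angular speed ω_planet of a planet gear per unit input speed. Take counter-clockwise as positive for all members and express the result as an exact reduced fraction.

N_ring = 26 + 2·18 = 62
26(ω_s−ω_c) = −62(ω_r−ω_c),  ω_s=0, ω_r=1
26(0−ω_c) = −62(1−ω_c)  ⇒  88ω_c = 62  ⇒  ω_c = 31/44
sun–planet: 26·(0−31/44) = −18·(ω_p−ω_c)  ⇒  ω_p−ω_c = −(26/18)·(-31/44) = 403/396
ω_p = 31/44 + 403/396 = 31/18

31/18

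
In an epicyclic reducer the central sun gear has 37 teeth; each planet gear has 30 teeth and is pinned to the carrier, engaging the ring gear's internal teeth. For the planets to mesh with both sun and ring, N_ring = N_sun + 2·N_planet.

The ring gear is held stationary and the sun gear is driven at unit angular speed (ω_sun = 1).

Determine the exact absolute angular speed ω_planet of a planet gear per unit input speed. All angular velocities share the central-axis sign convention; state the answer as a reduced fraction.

N_ring = 37 + 2·30 = 97
37(ω_s−ω_c) = −97(ω_r−ω_c),  ω_r=0, ω_s=1
37(1−ω_c) = −97(0−ω_c)  ⇒  134ω_c = 37  ⇒  ω_c = 37/134
sun–planet: 37·(1−37/134) = −30·(ω_p−ω_c)  ⇒  ω_p−ω_c = −(37/30)·(97/134) = -3589/4020
ω_p = 37/134 − 3589/4020 = -37/60

-37/60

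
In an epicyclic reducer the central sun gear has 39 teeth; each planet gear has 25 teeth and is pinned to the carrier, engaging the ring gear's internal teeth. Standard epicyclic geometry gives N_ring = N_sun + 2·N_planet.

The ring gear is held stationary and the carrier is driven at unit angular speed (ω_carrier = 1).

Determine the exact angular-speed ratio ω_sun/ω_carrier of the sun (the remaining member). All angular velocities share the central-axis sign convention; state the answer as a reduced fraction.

128/39

N_ring = 39 + 2·25 = 89
39(ω_s−ω_c) = −89(ω_r−ω_c),  ω_r=0, ω_c=1
ω_s = 1 − (89/39)(0−1) = 128/39
ω_s/ω_c = 128/39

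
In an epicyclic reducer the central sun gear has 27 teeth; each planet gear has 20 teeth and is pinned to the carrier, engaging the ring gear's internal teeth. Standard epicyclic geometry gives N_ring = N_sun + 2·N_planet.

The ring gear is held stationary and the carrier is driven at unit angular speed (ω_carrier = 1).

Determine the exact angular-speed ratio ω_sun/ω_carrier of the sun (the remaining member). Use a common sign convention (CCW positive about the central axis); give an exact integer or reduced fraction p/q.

N_ring = 27 + 2·20 = 67
27(ω_s−ω_c) = −67(ω_r−ω_c),  ω_r=0, ω_c=1
ω_s = 1 − (67/27)(0−1) = 94/27
ω_s/ω_c = 94/27

94/27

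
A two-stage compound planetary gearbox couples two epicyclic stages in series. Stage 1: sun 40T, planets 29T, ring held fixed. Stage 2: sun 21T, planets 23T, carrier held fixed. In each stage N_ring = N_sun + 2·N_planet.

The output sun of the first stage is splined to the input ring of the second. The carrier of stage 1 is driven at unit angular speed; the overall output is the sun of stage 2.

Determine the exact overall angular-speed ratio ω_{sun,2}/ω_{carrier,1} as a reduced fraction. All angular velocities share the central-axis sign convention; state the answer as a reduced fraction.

Stage 1: N_ring = 40 + 2·29 = 98
Stage 1: 40(ω_s−ω_c) = −98(ω_r−ω_c),  ω_r=0, ω_c=1
Stage 1: ω_s = 1 − (98/40)(0−1) = 69/20
  ⇒ ω_s¹/ω_c¹ = 69/20
Stage 2: N_ring = 21 + 2·23 = 67
Stage 2: 21(ω_s−ω_c) = −67(ω_r−ω_c),  ω_c=0, ω_r=1
Stage 2: ω_s = 0 − (67/21)(1−0) = -67/21
  ⇒ ω_s²/ω_r² = -67/21
Coupling ω_r² = ω_s¹ ⇒ overall = 69/20 × -67/21 = -1541/140

-1541/140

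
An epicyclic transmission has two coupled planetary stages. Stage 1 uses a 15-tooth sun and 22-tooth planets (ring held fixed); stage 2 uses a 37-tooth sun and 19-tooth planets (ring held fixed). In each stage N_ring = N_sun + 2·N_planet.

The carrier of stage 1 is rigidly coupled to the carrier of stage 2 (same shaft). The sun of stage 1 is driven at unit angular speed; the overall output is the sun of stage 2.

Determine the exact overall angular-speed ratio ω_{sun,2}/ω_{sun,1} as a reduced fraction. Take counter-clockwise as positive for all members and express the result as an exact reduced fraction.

Stage 1: N_ring = 15 + 2·22 = 59
Stage 1: 15(ω_s−ω_c) = −59(ω_r−ω_c),  ω_r=0, ω_s=1
Stage 1: 15(1−ω_c) = −59(0−ω_c)  ⇒  74ω_c = 15  ⇒  ω_c = 15/74
  ⇒ ω_c¹/ω_s¹ = 15/74
Stage 2: N_ring = 37 + 2·19 = 75
Stage 2: 37(ω_s−ω_c) = −75(ω_r−ω_c),  ω_r=0, ω_c=1
Stage 2: ω_s = 1 − (75/37)(0−1) = 112/37
  ⇒ ω_s²/ω_c² = 112/37
Coupling ω_c² = ω_c¹ ⇒ overall = 15/74 × 112/37 = 840/1369

840/1369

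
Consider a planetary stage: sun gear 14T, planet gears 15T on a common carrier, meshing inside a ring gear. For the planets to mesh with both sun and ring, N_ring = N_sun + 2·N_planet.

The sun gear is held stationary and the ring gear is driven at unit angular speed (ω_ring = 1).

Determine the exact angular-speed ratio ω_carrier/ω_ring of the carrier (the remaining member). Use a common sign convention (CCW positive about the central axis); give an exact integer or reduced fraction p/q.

22/29

N_ring = 14 + 2·15 = 44
14(ω_s−ω_c) = −44(ω_r−ω_c),  ω_s=0, ω_r=1
14(0−ω_c) = −44(1−ω_c)  ⇒  58ω_c = 44  ⇒  ω_c = 22/29
ω_c/ω_r = 22/29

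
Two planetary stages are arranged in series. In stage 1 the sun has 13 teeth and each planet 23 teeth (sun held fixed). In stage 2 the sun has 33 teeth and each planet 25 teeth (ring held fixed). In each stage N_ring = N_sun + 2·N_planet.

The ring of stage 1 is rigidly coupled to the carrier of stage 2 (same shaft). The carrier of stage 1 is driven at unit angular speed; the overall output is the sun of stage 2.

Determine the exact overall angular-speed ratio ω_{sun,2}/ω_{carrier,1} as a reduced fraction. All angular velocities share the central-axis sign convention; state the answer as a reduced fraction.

Stage 1: N_ring = 13 + 2·23 = 59
Stage 1: 13(ω_s−ω_c) = −59(ω_r−ω_c),  ω_s=0, ω_c=1
Stage 1: ω_r = 1 − (13/59)(0−1) = 72/59
  ⇒ ω_r¹/ω_c¹ = 72/59
Stage 2: N_ring = 33 + 2·25 = 83
Stage 2: 33(ω_s−ω_c) = −83(ω_r−ω_c),  ω_r=0, ω_c=1
Stage 2: ω_s = 1 − (83/33)(0−1) = 116/33
  ⇒ ω_s²/ω_c² = 116/33
Coupling ω_c² = ω_r¹ ⇒ overall = 72/59 × 116/33 = 2784/649

2784/649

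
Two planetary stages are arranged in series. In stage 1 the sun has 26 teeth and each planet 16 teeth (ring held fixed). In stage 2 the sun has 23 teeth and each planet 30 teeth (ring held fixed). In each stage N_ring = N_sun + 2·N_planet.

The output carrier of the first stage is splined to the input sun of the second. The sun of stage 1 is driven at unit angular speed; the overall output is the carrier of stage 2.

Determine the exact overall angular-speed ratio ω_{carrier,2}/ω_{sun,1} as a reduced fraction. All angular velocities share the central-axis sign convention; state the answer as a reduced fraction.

Stage 1: N_ring = 26 + 2·16 = 58
Stage 1: 26(ω_s−ω_c) = −58(ω_r−ω_c),  ω_r=0, ω_s=1
Stage 1: 26(1−ω_c) = −58(0−ω_c)  ⇒  84ω_c = 26  ⇒  ω_c = 13/42
  ⇒ ω_c¹/ω_s¹ = 13/42
Stage 2: N_ring = 23 + 2·30 = 83
Stage 2: 23(ω_s−ω_c) = −83(ω_r−ω_c),  ω_r=0, ω_s=1
Stage 2: 23(1−ω_c) = −83(0−ω_c)  ⇒  106ω_c = 23  ⇒  ω_c = 23/106
  ⇒ ω_c²/ω_s² = 23/106
Coupling ω_s² = ω_c¹ ⇒ overall = 13/42 × 23/106 = 299/4452

299/4452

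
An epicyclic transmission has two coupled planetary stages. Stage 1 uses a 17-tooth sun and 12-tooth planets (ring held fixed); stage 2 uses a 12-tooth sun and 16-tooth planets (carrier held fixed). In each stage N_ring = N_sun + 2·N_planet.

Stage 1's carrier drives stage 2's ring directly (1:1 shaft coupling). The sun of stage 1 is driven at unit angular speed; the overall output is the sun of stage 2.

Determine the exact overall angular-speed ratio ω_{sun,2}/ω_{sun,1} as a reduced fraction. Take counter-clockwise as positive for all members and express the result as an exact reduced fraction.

-187/174

Stage 1: N_ring = 17 + 2·12 = 41
Stage 1: 17(ω_s−ω_c) = −41(ω_r−ω_c),  ω_r=0, ω_s=1
Stage 1: 17(1−ω_c) = −41(0−ω_c)  ⇒  58ω_c = 17  ⇒  ω_c = 17/58
  ⇒ ω_c¹/ω_s¹ = 17/58
Stage 2: N_ring = 12 + 2·16 = 44
Stage 2: 12(ω_s−ω_c) = −44(ω_r−ω_c),  ω_c=0, ω_r=1
Stage 2: ω_s = 0 − (44/12)(1−0) = -11/3
  ⇒ ω_s²/ω_r² = -11/3
Coupling ω_r² = ω_c¹ ⇒ overall = 17/58 × -11/3 = -187/174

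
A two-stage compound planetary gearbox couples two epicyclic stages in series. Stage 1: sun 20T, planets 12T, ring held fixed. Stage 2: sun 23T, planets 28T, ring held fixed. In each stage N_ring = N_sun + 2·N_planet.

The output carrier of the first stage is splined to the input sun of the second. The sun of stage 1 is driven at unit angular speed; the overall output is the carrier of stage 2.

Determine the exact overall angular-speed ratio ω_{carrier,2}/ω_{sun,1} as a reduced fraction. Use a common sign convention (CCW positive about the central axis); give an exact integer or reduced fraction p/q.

115/1632

Stage 1: N_ring = 20 + 2·12 = 44
Stage 1: 20(ω_s−ω_c) = −44(ω_r−ω_c),  ω_r=0, ω_s=1
Stage 1: 20(1−ω_c) = −44(0−ω_c)  ⇒  64ω_c = 20  ⇒  ω_c = 5/16
  ⇒ ω_c¹/ω_s¹ = 5/16
Stage 2: N_ring = 23 + 2·28 = 79
Stage 2: 23(ω_s−ω_c) = −79(ω_r−ω_c),  ω_r=0, ω_s=1
Stage 2: 23(1−ω_c) = −79(0−ω_c)  ⇒  102ω_c = 23  ⇒  ω_c = 23/102
  ⇒ ω_c²/ω_s² = 23/102
Coupling ω_s² = ω_c¹ ⇒ overall = 5/16 × 23/102 = 115/1632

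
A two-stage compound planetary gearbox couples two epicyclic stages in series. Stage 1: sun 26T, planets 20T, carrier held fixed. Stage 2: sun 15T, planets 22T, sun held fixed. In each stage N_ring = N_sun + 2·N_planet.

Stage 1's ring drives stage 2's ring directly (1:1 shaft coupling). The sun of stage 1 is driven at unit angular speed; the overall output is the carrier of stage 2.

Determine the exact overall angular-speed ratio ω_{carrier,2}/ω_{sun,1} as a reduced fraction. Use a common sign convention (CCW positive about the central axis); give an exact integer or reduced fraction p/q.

Stage 1: N_ring = 26 + 2·20 = 66
Stage 1: 26(ω_s−ω_c) = −66(ω_r−ω_c),  ω_c=0, ω_s=1
Stage 1: ω_r = 0 − (26/66)(1−0) = -13/33
  ⇒ ω_r¹/ω_s¹ = -13/33
Stage 2: N_ring = 15 + 2·22 = 59
Stage 2: 15(ω_s−ω_c) = −59(ω_r−ω_c),  ω_s=0, ω_r=1
Stage 2: 15(0−ω_c) = −59(1−ω_c)  ⇒  74ω_c = 59  ⇒  ω_c = 59/74
  ⇒ ω_c²/ω_r² = 59/74
Coupling ω_r² = ω_r¹ ⇒ overall = -13/33 × 59/74 = -767/2442

-767/2442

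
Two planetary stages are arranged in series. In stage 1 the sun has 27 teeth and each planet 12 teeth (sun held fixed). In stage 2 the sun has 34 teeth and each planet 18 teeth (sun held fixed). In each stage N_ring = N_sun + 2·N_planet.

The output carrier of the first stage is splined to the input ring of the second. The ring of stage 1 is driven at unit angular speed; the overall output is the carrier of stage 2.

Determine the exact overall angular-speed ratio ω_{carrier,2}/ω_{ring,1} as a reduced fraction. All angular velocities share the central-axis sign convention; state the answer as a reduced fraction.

595/1352

Stage 1: N_ring = 27 + 2·12 = 51
Stage 1: 27(ω_s−ω_c) = −51(ω_r−ω_c),  ω_s=0, ω_r=1
Stage 1: 27(0−ω_c) = −51(1−ω_c)  ⇒  78ω_c = 51  ⇒  ω_c = 17/26
  ⇒ ω_c¹/ω_r¹ = 17/26
Stage 2: N_ring = 34 + 2·18 = 70
Stage 2: 34(ω_s−ω_c) = −70(ω_r−ω_c),  ω_s=0, ω_r=1
Stage 2: 34(0−ω_c) = −70(1−ω_c)  ⇒  104ω_c = 70  ⇒  ω_c = 35/52
  ⇒ ω_c²/ω_r² = 35/52
Coupling ω_r² = ω_c¹ ⇒ overall = 17/26 × 35/52 = 595/1352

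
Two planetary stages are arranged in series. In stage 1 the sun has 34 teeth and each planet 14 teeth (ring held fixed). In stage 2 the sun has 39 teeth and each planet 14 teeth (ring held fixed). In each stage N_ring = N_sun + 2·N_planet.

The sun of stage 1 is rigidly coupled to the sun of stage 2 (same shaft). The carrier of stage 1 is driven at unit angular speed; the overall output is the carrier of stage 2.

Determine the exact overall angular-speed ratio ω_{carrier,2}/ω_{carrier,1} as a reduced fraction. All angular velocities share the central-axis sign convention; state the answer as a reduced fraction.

936/901

Stage 1: N_ring = 34 + 2·14 = 62
Stage 1: 34(ω_s−ω_c) = −62(ω_r−ω_c),  ω_r=0, ω_c=1
Stage 1: ω_s = 1 − (62/34)(0−1) = 48/17
  ⇒ ω_s¹/ω_c¹ = 48/17
Stage 2: N_ring = 39 + 2·14 = 67
Stage 2: 39(ω_s−ω_c) = −67(ω_r−ω_c),  ω_r=0, ω_s=1
Stage 2: 39(1−ω_c) = −67(0−ω_c)  ⇒  106ω_c = 39  ⇒  ω_c = 39/106
  ⇒ ω_c²/ω_s² = 39/106
Coupling ω_s² = ω_s¹ ⇒ overall = 48/17 × 39/106 = 936/901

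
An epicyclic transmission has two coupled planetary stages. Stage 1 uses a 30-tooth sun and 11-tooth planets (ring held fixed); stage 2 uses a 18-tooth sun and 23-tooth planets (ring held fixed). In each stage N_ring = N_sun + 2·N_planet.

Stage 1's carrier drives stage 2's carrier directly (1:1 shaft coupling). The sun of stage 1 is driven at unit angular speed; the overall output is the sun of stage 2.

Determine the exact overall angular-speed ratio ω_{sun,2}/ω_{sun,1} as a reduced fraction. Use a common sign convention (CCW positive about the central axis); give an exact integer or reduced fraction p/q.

5/3

Stage 1: N_ring = 30 + 2·11 = 52
Stage 1: 30(ω_s−ω_c) = −52(ω_r−ω_c),  ω_r=0, ω_s=1
Stage 1: 30(1−ω_c) = −52(0−ω_c)  ⇒  82ω_c = 30  ⇒  ω_c = 15/41
  ⇒ ω_c¹/ω_s¹ = 15/41
Stage 2: N_ring = 18 + 2·23 = 64
Stage 2: 18(ω_s−ω_c) = −64(ω_r−ω_c),  ω_r=0, ω_c=1
Stage 2: ω_s = 1 − (64/18)(0−1) = 41/9
  ⇒ ω_s²/ω_c² = 41/9
Coupling ω_c² = ω_c¹ ⇒ overall = 15/41 × 41/9 = 5/3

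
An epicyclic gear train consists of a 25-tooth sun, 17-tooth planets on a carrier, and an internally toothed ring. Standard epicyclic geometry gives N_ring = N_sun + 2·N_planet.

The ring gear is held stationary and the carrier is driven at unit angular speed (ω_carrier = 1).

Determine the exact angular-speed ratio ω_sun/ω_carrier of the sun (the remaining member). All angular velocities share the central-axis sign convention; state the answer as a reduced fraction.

84/25

N_ring = 25 + 2·17 = 59
25(ω_s−ω_c) = −59(ω_r−ω_c),  ω_r=0, ω_c=1
ω_s = 1 − (59/25)(0−1) = 84/25
ω_s/ω_c = 84/25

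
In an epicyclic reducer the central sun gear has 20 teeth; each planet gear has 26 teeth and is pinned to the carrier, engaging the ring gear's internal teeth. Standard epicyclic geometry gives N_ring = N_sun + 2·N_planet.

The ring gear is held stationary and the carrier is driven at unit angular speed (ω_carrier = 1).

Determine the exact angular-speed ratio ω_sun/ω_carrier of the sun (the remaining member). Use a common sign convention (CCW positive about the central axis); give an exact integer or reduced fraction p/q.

N_ring = 20 + 2·26 = 72
20(ω_s−ω_c) = −72(ω_r−ω_c),  ω_r=0, ω_c=1
ω_s = 1 − (72/20)(0−1) = 23/5
ω_s/ω_c = 23/5

23/5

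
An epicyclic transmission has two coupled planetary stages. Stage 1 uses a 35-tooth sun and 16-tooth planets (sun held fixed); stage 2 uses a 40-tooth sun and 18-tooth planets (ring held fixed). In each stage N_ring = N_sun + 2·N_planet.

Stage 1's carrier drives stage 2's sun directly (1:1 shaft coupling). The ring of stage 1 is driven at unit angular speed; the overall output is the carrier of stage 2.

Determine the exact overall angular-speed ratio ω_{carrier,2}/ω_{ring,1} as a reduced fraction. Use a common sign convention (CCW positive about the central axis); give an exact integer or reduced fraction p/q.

Stage 1: N_ring = 35 + 2·16 = 67
Stage 1: 35(ω_s−ω_c) = −67(ω_r−ω_c),  ω_s=0, ω_r=1
Stage 1: 35(0−ω_c) = −67(1−ω_c)  ⇒  102ω_c = 67  ⇒  ω_c = 67/102
  ⇒ ω_c¹/ω_r¹ = 67/102
Stage 2: N_ring = 40 + 2·18 = 76
Stage 2: 40(ω_s−ω_c) = −76(ω_r−ω_c),  ω_r=0, ω_s=1
Stage 2: 40(1−ω_c) = −76(0−ω_c)  ⇒  116ω_c = 40  ⇒  ω_c = 10/29
  ⇒ ω_c²/ω_s² = 10/29
Coupling ω_s² = ω_c¹ ⇒ overall = 67/102 × 10/29 = 335/1479

335/1479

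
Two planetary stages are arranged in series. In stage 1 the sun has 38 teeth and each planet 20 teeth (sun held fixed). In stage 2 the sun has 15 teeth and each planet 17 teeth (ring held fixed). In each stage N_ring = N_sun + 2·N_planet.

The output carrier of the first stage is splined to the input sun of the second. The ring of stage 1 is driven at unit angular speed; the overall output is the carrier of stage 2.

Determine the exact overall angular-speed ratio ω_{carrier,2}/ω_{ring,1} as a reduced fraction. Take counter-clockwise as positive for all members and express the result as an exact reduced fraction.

Stage 1: N_ring = 38 + 2·20 = 78
Stage 1: 38(ω_s−ω_c) = −78(ω_r−ω_c),  ω_s=0, ω_r=1
Stage 1: 38(0−ω_c) = −78(1−ω_c)  ⇒  116ω_c = 78  ⇒  ω_c = 39/58
  ⇒ ω_c¹/ω_r¹ = 39/58
Stage 2: N_ring = 15 + 2·17 = 49
Stage 2: 15(ω_s−ω_c) = −49(ω_r−ω_c),  ω_r=0, ω_s=1
Stage 2: 15(1−ω_c) = −49(0−ω_c)  ⇒  64ω_c = 15  ⇒  ω_c = 15/64
  ⇒ ω_c²/ω_s² = 15/64
Coupling ω_s² = ω_c¹ ⇒ overall = 39/58 × 15/64 = 585/3712

585/3712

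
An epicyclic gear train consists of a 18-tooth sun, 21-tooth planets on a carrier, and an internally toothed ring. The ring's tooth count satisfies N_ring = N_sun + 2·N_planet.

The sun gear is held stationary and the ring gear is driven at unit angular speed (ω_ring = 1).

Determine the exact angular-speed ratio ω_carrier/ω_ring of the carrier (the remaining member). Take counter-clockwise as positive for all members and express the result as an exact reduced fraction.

N_ring = 18 + 2·21 = 60
18(ω_s−ω_c) = −60(ω_r−ω_c),  ω_s=0, ω_r=1
18(0−ω_c) = −60(1−ω_c)  ⇒  78ω_c = 60  ⇒  ω_c = 10/13
ω_c/ω_r = 10/13

10/13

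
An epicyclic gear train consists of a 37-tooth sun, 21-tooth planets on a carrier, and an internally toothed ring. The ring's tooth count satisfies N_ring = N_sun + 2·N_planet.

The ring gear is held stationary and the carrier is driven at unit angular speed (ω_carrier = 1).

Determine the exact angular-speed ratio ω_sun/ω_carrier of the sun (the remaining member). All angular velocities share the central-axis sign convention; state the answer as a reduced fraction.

116/37

N_ring = 37 + 2·21 = 79
37(ω_s−ω_c) = −79(ω_r−ω_c),  ω_r=0, ω_c=1
ω_s = 1 − (79/37)(0−1) = 116/37
ω_s/ω_c = 116/37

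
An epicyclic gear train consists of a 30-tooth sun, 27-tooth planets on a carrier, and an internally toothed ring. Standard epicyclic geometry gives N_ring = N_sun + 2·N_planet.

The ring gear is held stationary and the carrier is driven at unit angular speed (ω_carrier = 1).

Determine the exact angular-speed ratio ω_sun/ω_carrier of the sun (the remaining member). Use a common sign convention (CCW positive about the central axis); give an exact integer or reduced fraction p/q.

N_ring = 30 + 2·27 = 84
30(ω_s−ω_c) = −84(ω_r−ω_c),  ω_r=0, ω_c=1
ω_s = 1 − (84/30)(0−1) = 19/5
ω_s/ω_c = 19/5

19/5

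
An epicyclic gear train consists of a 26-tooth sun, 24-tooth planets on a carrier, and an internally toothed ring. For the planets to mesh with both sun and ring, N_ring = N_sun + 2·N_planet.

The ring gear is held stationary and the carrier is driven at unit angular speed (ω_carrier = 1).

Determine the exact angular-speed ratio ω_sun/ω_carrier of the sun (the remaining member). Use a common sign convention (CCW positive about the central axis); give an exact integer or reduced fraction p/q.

50/13

N_ring = 26 + 2·24 = 74
26(ω_s−ω_c) = −74(ω_r−ω_c),  ω_r=0, ω_c=1
ω_s = 1 − (74/26)(0−1) = 50/13
ω_s/ω_c = 50/13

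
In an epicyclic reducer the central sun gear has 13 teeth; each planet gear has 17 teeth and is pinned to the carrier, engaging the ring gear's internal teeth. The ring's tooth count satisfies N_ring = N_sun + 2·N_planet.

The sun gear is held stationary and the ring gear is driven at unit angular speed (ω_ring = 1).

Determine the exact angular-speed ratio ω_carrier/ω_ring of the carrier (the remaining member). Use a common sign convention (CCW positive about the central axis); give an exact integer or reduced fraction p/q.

47/60

N_ring = 13 + 2·17 = 47
13(ω_s−ω_c) = −47(ω_r−ω_c),  ω_s=0, ω_r=1
13(0−ω_c) = −47(1−ω_c)  ⇒  60ω_c = 47  ⇒  ω_c = 47/60
ω_c/ω_r = 47/60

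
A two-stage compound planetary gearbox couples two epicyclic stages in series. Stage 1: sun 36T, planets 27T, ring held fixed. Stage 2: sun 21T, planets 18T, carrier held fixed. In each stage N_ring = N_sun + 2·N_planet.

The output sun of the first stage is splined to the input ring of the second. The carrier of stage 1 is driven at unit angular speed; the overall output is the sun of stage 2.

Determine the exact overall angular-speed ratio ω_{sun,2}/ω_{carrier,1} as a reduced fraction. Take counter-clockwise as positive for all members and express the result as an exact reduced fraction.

Stage 1: N_ring = 36 + 2·27 = 90
Stage 1: 36(ω_s−ω_c) = −90(ω_r−ω_c),  ω_r=0, ω_c=1
Stage 1: ω_s = 1 − (90/36)(0−1) = 7/2
  ⇒ ω_s¹/ω_c¹ = 7/2
Stage 2: N_ring = 21 + 2·18 = 57
Stage 2: 21(ω_s−ω_c) = −57(ω_r−ω_c),  ω_c=0, ω_r=1
Stage 2: ω_s = 0 − (57/21)(1−0) = -19/7
  ⇒ ω_s²/ω_r² = -19/7
Coupling ω_r² = ω_s¹ ⇒ overall = 7/2 × -19/7 = -19/2

-19/2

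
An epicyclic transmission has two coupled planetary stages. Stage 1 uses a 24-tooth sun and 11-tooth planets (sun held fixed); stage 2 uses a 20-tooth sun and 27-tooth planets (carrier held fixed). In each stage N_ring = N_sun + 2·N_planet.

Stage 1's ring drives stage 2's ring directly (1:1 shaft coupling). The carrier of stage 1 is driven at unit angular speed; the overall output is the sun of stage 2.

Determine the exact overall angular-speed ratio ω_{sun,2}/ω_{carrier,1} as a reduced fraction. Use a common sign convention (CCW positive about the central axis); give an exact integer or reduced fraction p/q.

Stage 1: N_ring = 24 + 2·11 = 46
Stage 1: 24(ω_s−ω_c) = −46(ω_r−ω_c),  ω_s=0, ω_c=1
Stage 1: ω_r = 1 − (24/46)(0−1) = 35/23
  ⇒ ω_r¹/ω_c¹ = 35/23
Stage 2: N_ring = 20 + 2·27 = 74
Stage 2: 20(ω_s−ω_c) = −74(ω_r−ω_c),  ω_c=0, ω_r=1
Stage 2: ω_s = 0 − (74/20)(1−0) = -37/10
  ⇒ ω_s²/ω_r² = -37/10
Coupling ω_r² = ω_r¹ ⇒ overall = 35/23 × -37/10 = -259/46

-259/46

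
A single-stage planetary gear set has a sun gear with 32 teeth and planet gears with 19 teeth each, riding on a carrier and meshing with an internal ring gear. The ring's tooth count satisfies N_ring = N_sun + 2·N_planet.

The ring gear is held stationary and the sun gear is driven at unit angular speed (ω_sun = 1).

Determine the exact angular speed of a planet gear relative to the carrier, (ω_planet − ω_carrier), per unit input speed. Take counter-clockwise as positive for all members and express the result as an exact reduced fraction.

N_ring = 32 + 2·19 = 70
32(ω_s−ω_c) = −70(ω_r−ω_c),  ω_r=0, ω_s=1
32(1−ω_c) = −70(0−ω_c)  ⇒  102ω_c = 32  ⇒  ω_c = 16/51
sun–planet: 32·(1−16/51) = −19·(ω_p−ω_c)  ⇒  ω_p−ω_c = −(32/19)·(35/51) = -1120/969

-1120/969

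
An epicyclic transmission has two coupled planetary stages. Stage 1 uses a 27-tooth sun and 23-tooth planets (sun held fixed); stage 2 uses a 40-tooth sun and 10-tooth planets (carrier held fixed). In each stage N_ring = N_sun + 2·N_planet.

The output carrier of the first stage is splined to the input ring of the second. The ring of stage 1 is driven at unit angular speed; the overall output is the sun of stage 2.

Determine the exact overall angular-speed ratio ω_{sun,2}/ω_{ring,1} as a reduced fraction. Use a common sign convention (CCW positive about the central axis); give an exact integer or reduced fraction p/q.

Stage 1: N_ring = 27 + 2·23 = 73
Stage 1: 27(ω_s−ω_c) = −73(ω_r−ω_c),  ω_s=0, ω_r=1
Stage 1: 27(0−ω_c) = −73(1−ω_c)  ⇒  100ω_c = 73  ⇒  ω_c = 73/100
  ⇒ ω_c¹/ω_r¹ = 73/100
Stage 2: N_ring = 40 + 2·10 = 60
Stage 2: 40(ω_s−ω_c) = −60(ω_r−ω_c),  ω_c=0, ω_r=1
Stage 2: ω_s = 0 − (60/40)(1−0) = -3/2
  ⇒ ω_s²/ω_r² = -3/2
Coupling ω_r² = ω_c¹ ⇒ overall = 73/100 × -3/2 = -219/200

-219/200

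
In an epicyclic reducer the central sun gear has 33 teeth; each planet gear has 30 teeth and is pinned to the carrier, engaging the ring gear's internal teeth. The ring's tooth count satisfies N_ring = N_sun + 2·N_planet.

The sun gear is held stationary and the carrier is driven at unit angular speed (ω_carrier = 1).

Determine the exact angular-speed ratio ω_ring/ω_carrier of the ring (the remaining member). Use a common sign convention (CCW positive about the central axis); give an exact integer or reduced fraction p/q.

N_ring = 33 + 2·30 = 93
33(ω_s−ω_c) = −93(ω_r−ω_c),  ω_s=0, ω_c=1
ω_r = 1 − (33/93)(0−1) = 42/31
ω_r/ω_c = 42/31

42/31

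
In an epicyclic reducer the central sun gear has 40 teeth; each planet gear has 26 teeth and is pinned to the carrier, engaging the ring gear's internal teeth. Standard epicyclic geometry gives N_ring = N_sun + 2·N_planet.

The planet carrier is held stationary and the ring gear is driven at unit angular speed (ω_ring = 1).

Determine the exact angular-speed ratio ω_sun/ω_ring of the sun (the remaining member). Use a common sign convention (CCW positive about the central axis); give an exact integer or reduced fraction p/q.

N_ring = 40 + 2·26 = 92
40(ω_s−ω_c) = −92(ω_r−ω_c),  ω_c=0, ω_r=1
ω_s = 0 − (92/40)(1−0) = -23/10
ω_s/ω_r = -23/10

-23/10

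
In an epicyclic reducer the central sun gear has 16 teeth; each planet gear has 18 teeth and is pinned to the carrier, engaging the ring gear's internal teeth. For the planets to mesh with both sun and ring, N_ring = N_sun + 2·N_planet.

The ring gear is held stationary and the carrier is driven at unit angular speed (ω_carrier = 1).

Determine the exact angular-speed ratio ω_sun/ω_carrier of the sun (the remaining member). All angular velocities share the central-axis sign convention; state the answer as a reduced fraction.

N_ring = 16 + 2·18 = 52
16(ω_s−ω_c) = −52(ω_r−ω_c),  ω_r=0, ω_c=1
ω_s = 1 − (52/16)(0−1) = 17/4
ω_s/ω_c = 17/4

17/4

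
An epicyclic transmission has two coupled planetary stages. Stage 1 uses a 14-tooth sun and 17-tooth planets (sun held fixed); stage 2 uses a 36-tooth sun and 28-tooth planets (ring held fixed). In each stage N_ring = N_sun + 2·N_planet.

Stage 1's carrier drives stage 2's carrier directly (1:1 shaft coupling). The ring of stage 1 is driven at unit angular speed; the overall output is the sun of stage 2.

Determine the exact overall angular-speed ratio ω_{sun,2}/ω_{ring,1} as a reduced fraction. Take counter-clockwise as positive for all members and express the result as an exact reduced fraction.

Stage 1: N_ring = 14 + 2·17 = 48
Stage 1: 14(ω_s−ω_c) = −48(ω_r−ω_c),  ω_s=0, ω_r=1
Stage 1: 14(0−ω_c) = −48(1−ω_c)  ⇒  62ω_c = 48  ⇒  ω_c = 24/31
  ⇒ ω_c¹/ω_r¹ = 24/31
Stage 2: N_ring = 36 + 2·28 = 92
Stage 2: 36(ω_s−ω_c) = −92(ω_r−ω_c),  ω_r=0, ω_c=1
Stage 2: ω_s = 1 − (92/36)(0−1) = 32/9
  ⇒ ω_s²/ω_c² = 32/9
Coupling ω_c² = ω_c¹ ⇒ overall = 24/31 × 32/9 = 256/93

256/93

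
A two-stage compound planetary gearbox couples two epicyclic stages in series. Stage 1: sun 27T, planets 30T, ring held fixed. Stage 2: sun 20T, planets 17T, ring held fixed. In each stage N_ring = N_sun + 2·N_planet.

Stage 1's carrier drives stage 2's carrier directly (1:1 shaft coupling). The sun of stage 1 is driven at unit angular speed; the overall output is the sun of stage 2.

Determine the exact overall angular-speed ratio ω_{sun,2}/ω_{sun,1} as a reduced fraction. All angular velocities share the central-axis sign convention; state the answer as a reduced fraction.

Stage 1: N_ring = 27 + 2·30 = 87
Stage 1: 27(ω_s−ω_c) = −87(ω_r−ω_c),  ω_r=0, ω_s=1
Stage 1: 27(1−ω_c) = −87(0−ω_c)  ⇒  114ω_c = 27  ⇒  ω_c = 9/38
  ⇒ ω_c¹/ω_s¹ = 9/38
Stage 2: N_ring = 20 + 2·17 = 54
Stage 2: 20(ω_s−ω_c) = −54(ω_r−ω_c),  ω_r=0, ω_c=1
Stage 2: ω_s = 1 − (54/20)(0−1) = 37/10
  ⇒ ω_s²/ω_c² = 37/10
Coupling ω_c² = ω_c¹ ⇒ overall = 9/38 × 37/10 = 333/380

333/380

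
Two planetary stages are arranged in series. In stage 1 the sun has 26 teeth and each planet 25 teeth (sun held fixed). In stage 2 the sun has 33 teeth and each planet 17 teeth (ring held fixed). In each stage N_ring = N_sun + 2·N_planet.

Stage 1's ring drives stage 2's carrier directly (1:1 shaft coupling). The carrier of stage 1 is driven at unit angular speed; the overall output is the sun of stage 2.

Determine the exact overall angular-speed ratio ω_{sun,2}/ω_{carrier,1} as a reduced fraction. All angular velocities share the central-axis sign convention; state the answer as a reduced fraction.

850/209

Stage 1: N_ring = 26 + 2·25 = 76
Stage 1: 26(ω_s−ω_c) = −76(ω_r−ω_c),  ω_s=0, ω_c=1
Stage 1: ω_r = 1 − (26/76)(0−1) = 51/38
  ⇒ ω_r¹/ω_c¹ = 51/38
Stage 2: N_ring = 33 + 2·17 = 67
Stage 2: 33(ω_s−ω_c) = −67(ω_r−ω_c),  ω_r=0, ω_c=1
Stage 2: ω_s = 1 − (67/33)(0−1) = 100/33
  ⇒ ω_s²/ω_c² = 100/33
Coupling ω_c² = ω_r¹ ⇒ overall = 51/38 × 100/33 = 850/209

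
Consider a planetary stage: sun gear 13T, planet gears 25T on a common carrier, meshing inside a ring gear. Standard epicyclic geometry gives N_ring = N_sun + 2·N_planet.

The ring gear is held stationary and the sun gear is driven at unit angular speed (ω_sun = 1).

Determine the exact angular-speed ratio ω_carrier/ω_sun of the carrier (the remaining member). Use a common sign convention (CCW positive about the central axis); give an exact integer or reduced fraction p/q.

N_ring = 13 + 2·25 = 63
13(ω_s−ω_c) = −63(ω_r−ω_c),  ω_r=0, ω_s=1
13(1−ω_c) = −63(0−ω_c)  ⇒  76ω_c = 13  ⇒  ω_c = 13/76
ω_c/ω_s = 13/76

13/76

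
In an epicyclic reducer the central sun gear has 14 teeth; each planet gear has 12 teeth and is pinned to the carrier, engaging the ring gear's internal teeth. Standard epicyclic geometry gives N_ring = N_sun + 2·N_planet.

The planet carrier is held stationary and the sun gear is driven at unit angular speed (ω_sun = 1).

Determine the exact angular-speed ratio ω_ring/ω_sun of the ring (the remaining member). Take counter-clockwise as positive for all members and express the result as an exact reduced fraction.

-7/19

N_ring = 14 + 2·12 = 38
14(ω_s−ω_c) = −38(ω_r−ω_c),  ω_c=0, ω_s=1
ω_r = 0 − (14/38)(1−0) = -7/19
ω_r/ω_s = -7/19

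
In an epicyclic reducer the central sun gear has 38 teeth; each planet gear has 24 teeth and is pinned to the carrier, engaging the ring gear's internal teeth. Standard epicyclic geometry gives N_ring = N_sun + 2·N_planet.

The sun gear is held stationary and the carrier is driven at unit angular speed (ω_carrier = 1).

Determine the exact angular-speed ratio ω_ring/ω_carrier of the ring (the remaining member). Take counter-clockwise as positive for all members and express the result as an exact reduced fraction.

N_ring = 38 + 2·24 = 86
38(ω_s−ω_c) = −86(ω_r−ω_c),  ω_s=0, ω_c=1
ω_r = 1 − (38/86)(0−1) = 62/43
ω_r/ω_c = 62/43

62/43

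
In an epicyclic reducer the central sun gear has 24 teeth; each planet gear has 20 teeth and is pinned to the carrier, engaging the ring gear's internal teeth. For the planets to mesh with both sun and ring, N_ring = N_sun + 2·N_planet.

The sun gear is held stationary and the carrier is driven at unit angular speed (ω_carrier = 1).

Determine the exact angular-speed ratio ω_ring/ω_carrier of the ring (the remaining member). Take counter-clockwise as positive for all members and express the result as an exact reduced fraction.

11/8

N_ring = 24 + 2·20 = 64
24(ω_s−ω_c) = −64(ω_r−ω_c),  ω_s=0, ω_c=1
ω_r = 1 − (24/64)(0−1) = 11/8
ω_r/ω_c = 11/8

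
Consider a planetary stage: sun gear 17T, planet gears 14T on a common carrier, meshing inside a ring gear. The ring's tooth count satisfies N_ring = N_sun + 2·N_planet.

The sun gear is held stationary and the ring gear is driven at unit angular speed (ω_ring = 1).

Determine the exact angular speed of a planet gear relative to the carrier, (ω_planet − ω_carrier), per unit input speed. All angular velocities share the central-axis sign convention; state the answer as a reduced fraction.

N_ring = 17 + 2·14 = 45
17(ω_s−ω_c) = −45(ω_r−ω_c),  ω_s=0, ω_r=1
17(0−ω_c) = −45(1−ω_c)  ⇒  62ω_c = 45  ⇒  ω_c = 45/62
sun–planet: 17·(0−45/62) = −14·(ω_p−ω_c)  ⇒  ω_p−ω_c = −(17/14)·(-45/62) = 765/868

765/868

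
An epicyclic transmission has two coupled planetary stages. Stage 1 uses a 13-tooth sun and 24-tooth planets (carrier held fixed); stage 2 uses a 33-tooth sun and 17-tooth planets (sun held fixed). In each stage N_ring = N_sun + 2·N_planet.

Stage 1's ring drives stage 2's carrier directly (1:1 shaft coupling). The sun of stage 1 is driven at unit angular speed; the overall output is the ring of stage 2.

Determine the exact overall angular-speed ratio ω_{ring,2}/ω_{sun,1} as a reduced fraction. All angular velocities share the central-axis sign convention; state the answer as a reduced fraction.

-1300/4087

Stage 1: N_ring = 13 + 2·24 = 61
Stage 1: 13(ω_s−ω_c) = −61(ω_r−ω_c),  ω_c=0, ω_s=1
Stage 1: ω_r = 0 − (13/61)(1−0) = -13/61
  ⇒ ω_r¹/ω_s¹ = -13/61
Stage 2: N_ring = 33 + 2·17 = 67
Stage 2: 33(ω_s−ω_c) = −67(ω_r−ω_c),  ω_s=0, ω_c=1
Stage 2: ω_r = 1 − (33/67)(0−1) = 100/67
  ⇒ ω_r²/ω_c² = 100/67
Coupling ω_c² = ω_r¹ ⇒ overall = -13/61 × 100/67 = -1300/4087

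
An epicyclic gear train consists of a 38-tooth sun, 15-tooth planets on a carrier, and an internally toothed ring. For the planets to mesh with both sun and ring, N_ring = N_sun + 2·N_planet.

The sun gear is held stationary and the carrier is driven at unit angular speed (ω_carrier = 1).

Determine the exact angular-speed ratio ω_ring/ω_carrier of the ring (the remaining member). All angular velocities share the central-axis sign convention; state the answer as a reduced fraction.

N_ring = 38 + 2·15 = 68
38(ω_s−ω_c) = −68(ω_r−ω_c),  ω_s=0, ω_c=1
ω_r = 1 − (38/68)(0−1) = 53/34
ω_r/ω_c = 53/34

53/34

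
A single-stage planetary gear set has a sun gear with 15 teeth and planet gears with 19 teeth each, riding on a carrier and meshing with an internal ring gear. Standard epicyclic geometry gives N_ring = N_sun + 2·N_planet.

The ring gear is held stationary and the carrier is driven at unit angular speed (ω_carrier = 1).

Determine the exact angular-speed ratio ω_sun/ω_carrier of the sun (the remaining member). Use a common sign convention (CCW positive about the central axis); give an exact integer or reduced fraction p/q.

68/15

N_ring = 15 + 2·19 = 53
15(ω_s−ω_c) = −53(ω_r−ω_c),  ω_r=0, ω_c=1
ω_s = 1 − (53/15)(0−1) = 68/15
ω_s/ω_c = 68/15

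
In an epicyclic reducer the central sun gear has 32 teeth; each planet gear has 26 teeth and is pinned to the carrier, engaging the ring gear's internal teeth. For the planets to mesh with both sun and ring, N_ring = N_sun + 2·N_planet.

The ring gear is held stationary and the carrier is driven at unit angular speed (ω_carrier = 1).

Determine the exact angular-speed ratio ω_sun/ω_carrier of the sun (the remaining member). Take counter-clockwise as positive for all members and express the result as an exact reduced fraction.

29/8

N_ring = 32 + 2·26 = 84
32(ω_s−ω_c) = −84(ω_r−ω_c),  ω_r=0, ω_c=1
ω_s = 1 − (84/32)(0−1) = 29/8
ω_s/ω_c = 29/8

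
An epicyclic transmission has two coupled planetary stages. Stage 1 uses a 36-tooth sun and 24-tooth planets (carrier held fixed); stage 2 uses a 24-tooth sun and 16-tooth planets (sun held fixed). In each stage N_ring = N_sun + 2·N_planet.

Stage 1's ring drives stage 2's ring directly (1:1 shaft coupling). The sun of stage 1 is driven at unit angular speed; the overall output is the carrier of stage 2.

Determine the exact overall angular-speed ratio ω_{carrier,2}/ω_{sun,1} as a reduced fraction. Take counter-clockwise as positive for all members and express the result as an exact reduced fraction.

-3/10

Stage 1: N_ring = 36 + 2·24 = 84
Stage 1: 36(ω_s−ω_c) = −84(ω_r−ω_c),  ω_c=0, ω_s=1
Stage 1: ω_r = 0 − (36/84)(1−0) = -3/7
  ⇒ ω_r¹/ω_s¹ = -3/7
Stage 2: N_ring = 24 + 2·16 = 56
Stage 2: 24(ω_s−ω_c) = −56(ω_r−ω_c),  ω_s=0, ω_r=1
Stage 2: 24(0−ω_c) = −56(1−ω_c)  ⇒  80ω_c = 56  ⇒  ω_c = 7/10
  ⇒ ω_c²/ω_r² = 7/10
Coupling ω_r² = ω_r¹ ⇒ overall = -3/7 × 7/10 = -3/10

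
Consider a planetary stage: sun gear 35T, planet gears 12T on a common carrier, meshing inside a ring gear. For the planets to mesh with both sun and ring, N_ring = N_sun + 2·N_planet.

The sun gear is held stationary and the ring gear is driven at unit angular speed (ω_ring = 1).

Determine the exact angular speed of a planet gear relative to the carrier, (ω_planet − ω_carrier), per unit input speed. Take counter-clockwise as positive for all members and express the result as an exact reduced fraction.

N_ring = 35 + 2·12 = 59
35(ω_s−ω_c) = −59(ω_r−ω_c),  ω_s=0, ω_r=1
35(0−ω_c) = −59(1−ω_c)  ⇒  94ω_c = 59  ⇒  ω_c = 59/94
sun–planet: 35·(0−59/94) = −12·(ω_p−ω_c)  ⇒  ω_p−ω_c = −(35/12)·(-59/94) = 2065/1128

2065/1128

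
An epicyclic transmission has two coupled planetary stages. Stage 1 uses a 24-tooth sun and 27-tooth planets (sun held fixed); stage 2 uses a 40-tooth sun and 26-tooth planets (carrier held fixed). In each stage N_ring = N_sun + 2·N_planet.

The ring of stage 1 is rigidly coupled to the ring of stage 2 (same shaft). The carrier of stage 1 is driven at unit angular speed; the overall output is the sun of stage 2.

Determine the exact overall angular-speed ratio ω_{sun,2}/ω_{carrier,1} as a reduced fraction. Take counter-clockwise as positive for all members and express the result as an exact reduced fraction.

Stage 1: N_ring = 24 + 2·27 = 78
Stage 1: 24(ω_s−ω_c) = −78(ω_r−ω_c),  ω_s=0, ω_c=1
Stage 1: ω_r = 1 − (24/78)(0−1) = 17/13
  ⇒ ω_r¹/ω_c¹ = 17/13
Stage 2: N_ring = 40 + 2·26 = 92
Stage 2: 40(ω_s−ω_c) = −92(ω_r−ω_c),  ω_c=0, ω_r=1
Stage 2: ω_s = 0 − (92/40)(1−0) = -23/10
  ⇒ ω_s²/ω_r² = -23/10
Coupling ω_r² = ω_r¹ ⇒ overall = 17/13 × -23/10 = -391/130

-391/130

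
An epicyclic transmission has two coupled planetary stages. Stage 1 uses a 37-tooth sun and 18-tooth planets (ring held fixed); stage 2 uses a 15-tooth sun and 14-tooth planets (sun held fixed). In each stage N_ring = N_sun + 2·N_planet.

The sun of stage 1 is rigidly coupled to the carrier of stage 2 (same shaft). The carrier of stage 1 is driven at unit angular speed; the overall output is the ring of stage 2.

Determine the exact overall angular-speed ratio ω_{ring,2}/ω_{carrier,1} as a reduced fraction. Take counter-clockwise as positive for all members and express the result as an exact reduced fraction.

Stage 1: N_ring = 37 + 2·18 = 73
Stage 1: 37(ω_s−ω_c) = −73(ω_r−ω_c),  ω_r=0, ω_c=1
Stage 1: ω_s = 1 − (73/37)(0−1) = 110/37
  ⇒ ω_s¹/ω_c¹ = 110/37
Stage 2: N_ring = 15 + 2·14 = 43
Stage 2: 15(ω_s−ω_c) = −43(ω_r−ω_c),  ω_s=0, ω_c=1
Stage 2: ω_r = 1 − (15/43)(0−1) = 58/43
  ⇒ ω_r²/ω_c² = 58/43
Coupling ω_c² = ω_s¹ ⇒ overall = 110/37 × 58/43 = 6380/1591

6380/1591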